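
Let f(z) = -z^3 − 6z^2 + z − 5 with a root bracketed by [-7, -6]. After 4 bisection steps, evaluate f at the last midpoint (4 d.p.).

midpoint -6.5: f = 9.625 > 0 → [-6.5, -6]
midpoint -6.25: f = -1.484375 < 0 → [-6.5, -6.25]
midpoint -6.375: f = 3.865234 > 0 → [-6.375, -6.25]
midpoint -6.3125: f = 1.1399 > 0 → [-6.3125, -6.25]

1.1399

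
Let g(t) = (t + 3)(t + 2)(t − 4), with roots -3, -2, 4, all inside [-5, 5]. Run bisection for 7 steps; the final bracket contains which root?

4

t = 0 gives g = -24, negative; keep [0, 5]
t = 2.5 gives g = -37.125, negative; keep [2.5, 5]
t = 3.75 gives g = -9.703125, negative; keep [3.75, 5]
t = 4.375 gives g = 17.6309, positive; keep [3.75, 4.375]
t = 4.0625 gives g = 2.676, positive; keep [3.75, 4.0625]
t = 3.90625 gives g = -3.8241, negative; keep [3.90625, 4.0625]
t = 3.984375 gives g = -0.6531, negative; keep [3.984375, 4.0625]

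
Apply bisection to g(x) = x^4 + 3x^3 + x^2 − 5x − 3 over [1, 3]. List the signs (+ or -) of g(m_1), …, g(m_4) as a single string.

+++-

midpoint 2: g = 31 > 0 → [1, 2]
midpoint 1.5: g = 6.9375 > 0 → [1, 1.5]
midpoint 1.25: g = 0.613281 > 0 → [1, 1.25]
midpoint 1.125: g = -1.4861 < 0 → [1.125, 1.25]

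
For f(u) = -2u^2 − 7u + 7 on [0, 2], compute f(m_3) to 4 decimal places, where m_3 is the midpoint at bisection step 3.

0.6250

midpoint 1: f = -2 < 0 → [0, 1]
midpoint 0.5: f = 3 > 0 → [0.5, 1]
midpoint 0.75: f = 0.625 > 0 → [0.75, 1]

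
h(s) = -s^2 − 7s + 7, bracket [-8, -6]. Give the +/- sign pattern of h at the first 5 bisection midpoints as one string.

++++-

m = -7, h(m) = 7 (+); new bracket [-8, -7]
m = -7.5, h(m) = 3.25 (+); new bracket [-8, -7.5]
m = -7.75, h(m) = 1.1875 (+); new bracket [-8, -7.75]
m = -7.875, h(m) = 0.1094 (+); new bracket [-8, -7.875]
m = -7.9375, h(m) = -0.4414 (−); new bracket [-7.9375, -7.875]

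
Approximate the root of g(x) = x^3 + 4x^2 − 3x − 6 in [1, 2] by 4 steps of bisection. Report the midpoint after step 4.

1.3125

g(1.5) = 1.875 > 0, so the root lies in [1, 1.5]
g(1.25) = -1.546875 < 0, so the root lies in [1.25, 1.5]
g(1.375) = 0.037109 > 0, so the root lies in [1.25, 1.375]
g(1.3125) = -0.7859 < 0, so the root lies in [1.3125, 1.375]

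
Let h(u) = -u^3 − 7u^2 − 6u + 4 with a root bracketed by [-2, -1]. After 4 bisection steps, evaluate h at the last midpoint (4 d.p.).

m = -1.5, h(m) = 0.625 (+); new bracket [-2, -1.5]
m = -1.75, h(m) = -1.578125 (−); new bracket [-1.75, -1.5]
m = -1.625, h(m) = -0.443359 (−); new bracket [-1.625, -1.5]
m = -1.5625, h(m) = 0.0999 (+); new bracket [-1.625, -1.5625]

0.0999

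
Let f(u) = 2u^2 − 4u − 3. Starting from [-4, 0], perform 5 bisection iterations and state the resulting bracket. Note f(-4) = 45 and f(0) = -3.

u = -2 gives f = 13, positive; keep [-2, 0]
u = -1 gives f = 3, positive; keep [-1, 0]
u = -0.5 gives f = -0.5, negative; keep [-1, -0.5]
u = -0.75 gives f = 1.125, positive; keep [-0.75, -0.5]
u = -0.625 gives f = 0.2812, positive; keep [-0.625, -0.5]

[-0.625, -0.5]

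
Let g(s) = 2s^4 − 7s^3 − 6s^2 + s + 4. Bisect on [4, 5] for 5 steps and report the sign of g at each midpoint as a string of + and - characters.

++-+-

m = 4.5, g(m) = 69.25 (+); new bracket [4, 4.5]
m = 4.25, g(m) = 15.023438 (+); new bracket [4, 4.25]
m = 4.125, g(m) = -6.231934 (−); new bracket [4.125, 4.25]
m = 4.1875, g(m) = 3.9407 (+); new bracket [4.125, 4.1875]
m = 4.15625, g(m) = -1.257 (−); new bracket [4.15625, 4.1875]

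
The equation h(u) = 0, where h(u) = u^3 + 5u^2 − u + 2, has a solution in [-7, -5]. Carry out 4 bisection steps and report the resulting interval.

[-5.375, -5.25]

midpoint -6: h = -28 < 0 → [-6, -5]
midpoint -5.5: h = -7.625 < 0 → [-5.5, -5]
midpoint -5.25: h = 0.359375 > 0 → [-5.5, -5.25]
midpoint -5.375: h = -3.459 < 0 → [-5.375, -5.25]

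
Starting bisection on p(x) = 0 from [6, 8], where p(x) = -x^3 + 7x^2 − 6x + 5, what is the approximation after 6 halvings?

x = 7 gives p = -37, negative; keep [6, 7]
x = 6.5 gives p = -12.875, negative; keep [6, 6.5]
x = 6.25 gives p = -3.203125, negative; keep [6, 6.25]
x = 6.125 gives p = 1.0762, positive; keep [6.125, 6.25]
x = 6.1875 gives p = -1.0183, negative; keep [6.125, 6.1875]
x = 6.15625 gives p = 0.0401, positive; keep [6.15625, 6.1875]

6.15625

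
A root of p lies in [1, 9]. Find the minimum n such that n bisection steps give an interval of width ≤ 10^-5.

Width after n steps is 8/2^n. Need 2^n ≥ 8/10^-5 = 800000.
2^19 = 524288 < 800000 ≤ 2^20 = 1048576, so n = 20.

20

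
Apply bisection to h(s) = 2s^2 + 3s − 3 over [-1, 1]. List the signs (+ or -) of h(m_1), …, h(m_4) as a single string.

s = 0 gives h = -3, negative; keep [0, 1]
s = 0.5 gives h = -1, negative; keep [0.5, 1]
s = 0.75 gives h = 0.375, positive; keep [0.5, 0.75]
s = 0.625 gives h = -0.3438, negative; keep [0.625, 0.75]

--+-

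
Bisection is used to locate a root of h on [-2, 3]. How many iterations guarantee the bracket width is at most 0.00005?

17

Width after n steps is 5/2^n. Need 2^n ≥ 5/0.00005 = 100000.
2^16 = 65536 < 100000 ≤ 2^17 = 131072, so n = 17.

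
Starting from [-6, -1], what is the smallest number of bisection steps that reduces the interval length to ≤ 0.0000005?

24

Width after n steps is 5/2^n. Need 2^n ≥ 5/0.0000005 = 10000000.
2^23 = 8388608 < 10000000 ≤ 2^24 = 16777216, so n = 24.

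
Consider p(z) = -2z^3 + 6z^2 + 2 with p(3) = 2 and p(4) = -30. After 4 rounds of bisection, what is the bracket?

z = 3.5 gives p = -10.25, negative; keep [3, 3.5]
z = 3.25 gives p = -3.28125, negative; keep [3, 3.25]
z = 3.125 gives p = -0.441406, negative; keep [3, 3.125]
z = 3.0625 gives p = 0.8276, positive; keep [3.0625, 3.125]

[3.0625, 3.125]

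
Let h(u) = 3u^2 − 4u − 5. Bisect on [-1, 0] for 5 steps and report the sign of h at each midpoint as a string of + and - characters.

m = -0.5, h(m) = -2.25 (−); new bracket [-1, -0.5]
m = -0.75, h(m) = -0.3125 (−); new bracket [-1, -0.75]
m = -0.875, h(m) = 0.796875 (+); new bracket [-0.875, -0.75]
m = -0.8125, h(m) = 0.2305 (+); new bracket [-0.8125, -0.75]
m = -0.78125, h(m) = -0.0439 (−); new bracket [-0.8125, -0.78125]

--++-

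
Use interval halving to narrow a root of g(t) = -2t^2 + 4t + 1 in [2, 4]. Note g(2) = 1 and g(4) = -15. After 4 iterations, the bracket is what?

[2.125, 2.25]

midpoint 3: g = -5 < 0 → [2, 3]
midpoint 2.5: g = -1.5 < 0 → [2, 2.5]
midpoint 2.25: g = -0.125 < 0 → [2, 2.25]
midpoint 2.125: g = 0.4688 > 0 → [2.125, 2.25]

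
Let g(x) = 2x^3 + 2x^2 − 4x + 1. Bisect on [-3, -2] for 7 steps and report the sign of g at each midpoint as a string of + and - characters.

x = -2.5 gives g = -7.75, negative; keep [-2.5, -2]
x = -2.25 gives g = -2.65625, negative; keep [-2.25, -2]
x = -2.125 gives g = -0.660156, negative; keep [-2.125, -2]
x = -2.0625 gives g = 0.2104, positive; keep [-2.125, -2.0625]
x = -2.09375 gives g = -0.2145, negative; keep [-2.09375, -2.0625]
x = -2.078125 gives g = 0.0005, positive; keep [-2.09375, -2.078125]
x = -2.0859375 gives g = -0.1064, negative; keep [-2.0859375, -2.078125]

---+-+-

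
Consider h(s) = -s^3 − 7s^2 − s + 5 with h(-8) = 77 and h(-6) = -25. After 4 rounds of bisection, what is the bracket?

[-6.75, -6.625]

midpoint -7: h = 12 > 0 → [-7, -6]
midpoint -6.5: h = -9.625 < 0 → [-7, -6.5]
midpoint -6.75: h = 0.359375 > 0 → [-6.75, -6.5]
midpoint -6.625: h = -4.834 < 0 → [-6.75, -6.625]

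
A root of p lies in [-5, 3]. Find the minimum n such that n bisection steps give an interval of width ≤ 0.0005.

Width after n steps is 8/2^n. Need 2^n ≥ 8/0.0005 = 16000.
2^13 = 8192 < 16000 ≤ 2^14 = 16384, so n = 14.

14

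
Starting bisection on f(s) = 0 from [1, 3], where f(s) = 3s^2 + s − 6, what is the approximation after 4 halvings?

1.375

s = 2 gives f = 8, positive; keep [1, 2]
s = 1.5 gives f = 2.25, positive; keep [1, 1.5]
s = 1.25 gives f = -0.0625, negative; keep [1.25, 1.5]
s = 1.375 gives f = 1.0469, positive; keep [1.25, 1.375]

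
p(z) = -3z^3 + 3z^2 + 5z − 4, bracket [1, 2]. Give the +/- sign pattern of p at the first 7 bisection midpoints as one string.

+----+-

midpoint 1.5: p = 0.125 > 0 → [1.5, 2]
midpoint 1.75: p = -2.140625 < 0 → [1.5, 1.75]
midpoint 1.625: p = -0.826172 < 0 → [1.5, 1.625]
midpoint 1.5625: p = -0.3074 < 0 → [1.5, 1.5625]
midpoint 1.53125: p = -0.0807 < 0 → [1.5, 1.53125]
midpoint 1.515625: p = 0.0248 > 0 → [1.515625, 1.53125]
midpoint 1.5234375: p = -0.0273 < 0 → [1.515625, 1.5234375]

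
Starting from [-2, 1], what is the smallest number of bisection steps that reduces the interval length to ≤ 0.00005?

16

Width after n steps is 3/2^n. Need 2^n ≥ 3/0.00005 = 60000.
2^15 = 32768 < 60000 ≤ 2^16 = 65536, so n = 16.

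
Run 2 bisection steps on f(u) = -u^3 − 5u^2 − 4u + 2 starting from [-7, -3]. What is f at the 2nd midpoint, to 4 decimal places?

2.0000

u = -5 gives f = 22, positive; keep [-5, -3]
u = -4 gives f = 2, positive; keep [-4, -3]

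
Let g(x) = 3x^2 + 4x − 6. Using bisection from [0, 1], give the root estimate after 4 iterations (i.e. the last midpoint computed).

x = 0.5 gives g = -3.25, negative; keep [0.5, 1]
x = 0.75 gives g = -1.3125, negative; keep [0.75, 1]
x = 0.875 gives g = -0.203125, negative; keep [0.875, 1]
x = 0.9375 gives g = 0.3867, positive; keep [0.875, 0.9375]

0.9375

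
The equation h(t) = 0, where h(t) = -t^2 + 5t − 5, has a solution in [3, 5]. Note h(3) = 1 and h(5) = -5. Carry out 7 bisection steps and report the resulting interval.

[3.609375, 3.625]

h(4) = -1 < 0, so the root lies in [3, 4]
h(3.5) = 0.25 > 0, so the root lies in [3.5, 4]
h(3.75) = -0.3125 < 0, so the root lies in [3.5, 3.75]
h(3.625) = -0.0156 < 0, so the root lies in [3.5, 3.625]
h(3.5625) = 0.1211 > 0, so the root lies in [3.5625, 3.625]
h(3.59375) = 0.0537 > 0, so the root lies in [3.59375, 3.625]
h(3.609375) = 0.0193 > 0, so the root lies in [3.609375, 3.625]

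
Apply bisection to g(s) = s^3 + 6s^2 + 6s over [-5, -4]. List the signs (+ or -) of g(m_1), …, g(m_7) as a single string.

m = -4.5, g(m) = 3.375 (+); new bracket [-5, -4.5]
m = -4.75, g(m) = -0.296875 (−); new bracket [-4.75, -4.5]
m = -4.625, g(m) = 1.662109 (+); new bracket [-4.75, -4.625]
m = -4.6875, g(m) = 0.7141 (+); new bracket [-4.75, -4.6875]
m = -4.71875, g(m) = 0.2166 (+); new bracket [-4.75, -4.71875]
m = -4.734375, g(m) = -0.0381 (−); new bracket [-4.734375, -4.71875]
m = -4.7265625, g(m) = 0.0897 (+); new bracket [-4.734375, -4.7265625]

+-+++-+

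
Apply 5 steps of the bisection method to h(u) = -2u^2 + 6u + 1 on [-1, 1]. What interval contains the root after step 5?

m = 0, h(m) = 1 (+); new bracket [-1, 0]
m = -0.5, h(m) = -2.5 (−); new bracket [-0.5, 0]
m = -0.25, h(m) = -0.625 (−); new bracket [-0.25, 0]
m = -0.125, h(m) = 0.2188 (+); new bracket [-0.25, -0.125]
m = -0.1875, h(m) = -0.1953 (−); new bracket [-0.1875, -0.125]

[-0.1875, -0.125]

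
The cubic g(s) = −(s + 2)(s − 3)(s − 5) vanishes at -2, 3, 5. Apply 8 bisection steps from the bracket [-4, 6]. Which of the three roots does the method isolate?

midpoint 1: g = -24 < 0 → [-4, 1]
midpoint -1.5: g = -14.625 < 0 → [-4, -1.5]
midpoint -2.75: g = 33.421875 > 0 → [-2.75, -1.5]
midpoint -2.125: g = 4.5645 > 0 → [-2.125, -1.5]
midpoint -1.8125: g = -6.1472 < 0 → [-2.125, -1.8125]
midpoint -1.96875: g = -1.0821 < 0 → [-2.125, -1.96875]
midpoint -2.046875: g = 1.6671 > 0 → [-2.046875, -1.96875]
midpoint -2.0078125: g = 0.2742 > 0 → [-2.0078125, -1.96875]

-2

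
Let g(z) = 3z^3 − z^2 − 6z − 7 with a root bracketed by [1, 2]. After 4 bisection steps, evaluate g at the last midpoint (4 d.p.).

-0.5593

g(1.5) = -8.125 < 0, so the root lies in [1.5, 2]
g(1.75) = -4.484375 < 0, so the root lies in [1.75, 2]
g(1.875) = -1.990234 < 0, so the root lies in [1.875, 2]
g(1.9375) = -0.5593 < 0, so the root lies in [1.9375, 2]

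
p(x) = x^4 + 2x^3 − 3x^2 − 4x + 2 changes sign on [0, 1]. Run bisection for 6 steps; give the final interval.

m = 0.5, p(m) = -0.4375 (−); new bracket [0, 0.5]
m = 0.25, p(m) = 0.847656 (+); new bracket [0.25, 0.5]
m = 0.375, p(m) = 0.203369 (+); new bracket [0.375, 0.5]
m = 0.4375, p(m) = -0.1201 (−); new bracket [0.375, 0.4375]
m = 0.40625, p(m) = 0.0412 (+); new bracket [0.40625, 0.4375]
m = 0.421875, p(m) = -0.0396 (−); new bracket [0.40625, 0.421875]

[0.40625, 0.421875]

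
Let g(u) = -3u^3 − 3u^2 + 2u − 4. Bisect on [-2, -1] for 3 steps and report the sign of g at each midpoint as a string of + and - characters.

--+

u = -1.5 gives g = -3.625, negative; keep [-2, -1.5]
u = -1.75 gives g = -0.609375, negative; keep [-2, -1.75]
u = -1.875 gives g = 1.478516, positive; keep [-1.875, -1.75]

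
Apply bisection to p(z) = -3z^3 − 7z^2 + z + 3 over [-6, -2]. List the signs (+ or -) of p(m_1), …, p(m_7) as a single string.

+++-++-

z = -4 gives p = 79, positive; keep [-4, -2]
z = -3 gives p = 18, positive; keep [-3, -2]
z = -2.5 gives p = 3.625, positive; keep [-2.5, -2]
z = -2.25 gives p = -0.5156, negative; keep [-2.5, -2.25]
z = -2.375 gives p = 1.3301, positive; keep [-2.375, -2.25]
z = -2.3125 gives p = 0.3533, positive; keep [-2.3125, -2.25]
z = -2.28125 gives p = -0.0944, negative; keep [-2.3125, -2.28125]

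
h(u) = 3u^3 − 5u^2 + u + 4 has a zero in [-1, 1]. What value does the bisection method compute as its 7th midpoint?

h(0) = 4 > 0, so the root lies in [-1, 0]
h(-0.5) = 1.875 > 0, so the root lies in [-1, -0.5]
h(-0.75) = -0.828125 < 0, so the root lies in [-0.75, -0.5]
h(-0.625) = 0.6895 > 0, so the root lies in [-0.75, -0.625]
h(-0.6875) = -0.0256 < 0, so the root lies in [-0.6875, -0.625]
h(-0.65625) = 0.3426 > 0, so the root lies in [-0.6875, -0.65625]
h(-0.671875) = 0.1612 > 0, so the root lies in [-0.6875, -0.671875]

-0.671875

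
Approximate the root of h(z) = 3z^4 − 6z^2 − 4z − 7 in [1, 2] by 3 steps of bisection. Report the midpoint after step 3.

1.875

h(1.5) = -11.3125 < 0, so the root lies in [1.5, 2]
h(1.75) = -4.238281 < 0, so the root lies in [1.75, 2]
h(1.875) = 1.485107 > 0, so the root lies in [1.75, 1.875]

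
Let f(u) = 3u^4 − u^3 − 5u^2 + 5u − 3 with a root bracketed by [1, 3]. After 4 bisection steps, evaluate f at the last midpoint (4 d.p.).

-0.3215

f(2) = 27 > 0, so the root lies in [1, 2]
f(1.5) = 5.0625 > 0, so the root lies in [1, 1.5]
f(1.25) = 0.808594 > 0, so the root lies in [1, 1.25]
f(1.125) = -0.3215 < 0, so the root lies in [1.125, 1.25]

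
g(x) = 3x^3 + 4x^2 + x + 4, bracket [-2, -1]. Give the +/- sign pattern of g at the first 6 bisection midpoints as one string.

+-+---

x = -1.5 gives g = 1.375, positive; keep [-2, -1.5]
x = -1.75 gives g = -1.578125, negative; keep [-1.75, -1.5]
x = -1.625 gives g = 0.064453, positive; keep [-1.75, -1.625]
x = -1.6875 gives g = -0.7131, negative; keep [-1.6875, -1.625]
x = -1.65625 gives g = -0.3137, negative; keep [-1.65625, -1.625]
x = -1.640625 gives g = -0.122, negative; keep [-1.640625, -1.625]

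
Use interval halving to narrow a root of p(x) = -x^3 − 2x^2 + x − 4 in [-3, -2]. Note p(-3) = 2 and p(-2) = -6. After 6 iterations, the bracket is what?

[-2.859375, -2.84375]

p(-2.5) = -3.375 < 0, so the root lies in [-3, -2.5]
p(-2.75) = -1.078125 < 0, so the root lies in [-3, -2.75]
p(-2.875) = 0.357422 > 0, so the root lies in [-2.875, -2.75]
p(-2.8125) = -0.3855 < 0, so the root lies in [-2.875, -2.8125]
p(-2.84375) = -0.0204 < 0, so the root lies in [-2.875, -2.84375]
p(-2.859375) = 0.1669 > 0, so the root lies in [-2.859375, -2.84375]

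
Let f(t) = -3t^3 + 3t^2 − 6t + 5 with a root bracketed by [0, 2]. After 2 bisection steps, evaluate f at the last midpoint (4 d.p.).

2.3750

f(1) = -1 < 0, so the root lies in [0, 1]
f(0.5) = 2.375 > 0, so the root lies in [0.5, 1]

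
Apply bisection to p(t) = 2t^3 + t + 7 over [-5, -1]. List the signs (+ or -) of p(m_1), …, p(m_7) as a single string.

p(-3) = -50 < 0, so the root lies in [-3, -1]
p(-2) = -11 < 0, so the root lies in [-2, -1]
p(-1.5) = -1.25 < 0, so the root lies in [-1.5, -1]
p(-1.25) = 1.8438 > 0, so the root lies in [-1.5, -1.25]
p(-1.375) = 0.4258 > 0, so the root lies in [-1.5, -1.375]
p(-1.4375) = -0.3784 < 0, so the root lies in [-1.4375, -1.375]
p(-1.40625) = 0.0319 > 0, so the root lies in [-1.4375, -1.40625]

---++-+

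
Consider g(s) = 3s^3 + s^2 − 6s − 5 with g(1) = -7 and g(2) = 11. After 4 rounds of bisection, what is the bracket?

m = 1.5, g(m) = -1.625 (−); new bracket [1.5, 2]
m = 1.75, g(m) = 3.640625 (+); new bracket [1.5, 1.75]
m = 1.625, g(m) = 0.763672 (+); new bracket [1.5, 1.625]
m = 1.5625, g(m) = -0.4895 (−); new bracket [1.5625, 1.625]

[1.5625, 1.625]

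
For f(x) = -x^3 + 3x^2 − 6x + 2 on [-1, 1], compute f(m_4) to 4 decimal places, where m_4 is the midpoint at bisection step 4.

midpoint 0: f = 2 > 0 → [0, 1]
midpoint 0.5: f = -0.375 < 0 → [0, 0.5]
midpoint 0.25: f = 0.671875 > 0 → [0.25, 0.5]
midpoint 0.375: f = 0.1191 > 0 → [0.375, 0.5]

0.1191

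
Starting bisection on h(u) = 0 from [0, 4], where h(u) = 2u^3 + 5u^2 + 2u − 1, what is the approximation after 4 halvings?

midpoint 2: h = 39 > 0 → [0, 2]
midpoint 1: h = 8 > 0 → [0, 1]
midpoint 0.5: h = 1.5 > 0 → [0, 0.5]
midpoint 0.25: h = -0.1562 < 0 → [0.25, 0.5]

0.25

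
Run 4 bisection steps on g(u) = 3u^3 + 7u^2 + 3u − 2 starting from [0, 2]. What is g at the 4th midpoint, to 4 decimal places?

0.2676

m = 1, g(m) = 11 (+); new bracket [0, 1]
m = 0.5, g(m) = 1.625 (+); new bracket [0, 0.5]
m = 0.25, g(m) = -0.765625 (−); new bracket [0.25, 0.5]
m = 0.375, g(m) = 0.2676 (+); new bracket [0.25, 0.375]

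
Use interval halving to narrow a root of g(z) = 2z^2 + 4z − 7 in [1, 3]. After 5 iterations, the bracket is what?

g(2) = 9 > 0, so the root lies in [1, 2]
g(1.5) = 3.5 > 0, so the root lies in [1, 1.5]
g(1.25) = 1.125 > 0, so the root lies in [1, 1.25]
g(1.125) = 0.0312 > 0, so the root lies in [1, 1.125]
g(1.0625) = -0.4922 < 0, so the root lies in [1.0625, 1.125]

[1.0625, 1.125]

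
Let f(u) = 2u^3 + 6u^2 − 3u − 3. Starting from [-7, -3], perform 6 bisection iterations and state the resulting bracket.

u = -5 gives f = -88, negative; keep [-5, -3]
u = -4 gives f = -23, negative; keep [-4, -3]
u = -3.5 gives f = -4.75, negative; keep [-3.5, -3]
u = -3.25 gives f = 1.4688, positive; keep [-3.5, -3.25]
u = -3.375 gives f = -1.418, negative; keep [-3.375, -3.25]
u = -3.3125 gives f = 0.0796, positive; keep [-3.375, -3.3125]

[-3.375, -3.3125]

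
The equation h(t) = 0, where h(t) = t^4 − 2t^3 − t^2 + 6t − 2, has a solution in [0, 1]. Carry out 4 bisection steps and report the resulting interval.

midpoint 0.5: h = 0.5625 > 0 → [0, 0.5]
midpoint 0.25: h = -0.589844 < 0 → [0.25, 0.5]
midpoint 0.375: h = 0.023682 > 0 → [0.25, 0.375]
midpoint 0.3125: h = -0.2742 < 0 → [0.3125, 0.375]

[0.3125, 0.375]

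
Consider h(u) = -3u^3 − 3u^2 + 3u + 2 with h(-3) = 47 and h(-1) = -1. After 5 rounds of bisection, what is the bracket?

[-1.375, -1.3125]

midpoint -2: h = 8 > 0 → [-2, -1]
midpoint -1.5: h = 0.875 > 0 → [-1.5, -1]
midpoint -1.25: h = -0.578125 < 0 → [-1.5, -1.25]
midpoint -1.375: h = 0.002 > 0 → [-1.375, -1.25]
midpoint -1.3125: h = -0.3225 < 0 → [-1.375, -1.3125]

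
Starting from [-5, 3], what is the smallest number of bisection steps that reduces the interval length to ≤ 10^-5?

20

Width after n steps is 8/2^n. Need 2^n ≥ 8/10^-5 = 800000.
2^19 = 524288 < 800000 ≤ 2^20 = 1048576, so n = 20.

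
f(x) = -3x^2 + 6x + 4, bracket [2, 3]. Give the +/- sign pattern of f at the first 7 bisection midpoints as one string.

+----++

midpoint 2.5: f = 0.25 > 0 → [2.5, 3]
midpoint 2.75: f = -2.1875 < 0 → [2.5, 2.75]
midpoint 2.625: f = -0.921875 < 0 → [2.5, 2.625]
midpoint 2.5625: f = -0.3242 < 0 → [2.5, 2.5625]
midpoint 2.53125: f = -0.0342 < 0 → [2.5, 2.53125]
midpoint 2.515625: f = 0.1086 > 0 → [2.515625, 2.53125]
midpoint 2.5234375: f = 0.0374 > 0 → [2.5234375, 2.53125]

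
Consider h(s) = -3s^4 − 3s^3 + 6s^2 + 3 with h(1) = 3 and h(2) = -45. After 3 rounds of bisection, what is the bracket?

[1.125, 1.25]

s = 1.5 gives h = -8.8125, negative; keep [1, 1.5]
s = 1.25 gives h = -0.808594, negative; keep [1, 1.25]
s = 1.125 gives h = 1.516846, positive; keep [1.125, 1.25]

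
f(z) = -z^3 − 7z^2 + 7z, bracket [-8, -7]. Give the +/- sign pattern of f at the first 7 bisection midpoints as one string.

midpoint -7.5: f = -24.375 < 0 → [-8, -7.5]
midpoint -7.75: f = -9.203125 < 0 → [-8, -7.75]
midpoint -7.875: f = -0.861328 < 0 → [-8, -7.875]
midpoint -7.9375: f = 3.5037 > 0 → [-7.9375, -7.875]
midpoint -7.90625: f = 1.3048 > 0 → [-7.90625, -7.875]
midpoint -7.890625: f = 0.2177 > 0 → [-7.890625, -7.875]
midpoint -7.8828125: f = -0.3228 < 0 → [-7.890625, -7.8828125]

---+++-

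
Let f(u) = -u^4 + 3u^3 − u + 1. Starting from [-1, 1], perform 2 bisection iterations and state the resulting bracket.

[-1, -0.5]

midpoint 0: f = 1 > 0 → [-1, 0]
midpoint -0.5: f = 1.0625 > 0 → [-1, -0.5]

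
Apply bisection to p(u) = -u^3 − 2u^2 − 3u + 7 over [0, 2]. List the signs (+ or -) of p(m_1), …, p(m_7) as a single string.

+---++-

m = 1, p(m) = 1 (+); new bracket [1, 2]
m = 1.5, p(m) = -5.375 (−); new bracket [1, 1.5]
m = 1.25, p(m) = -1.828125 (−); new bracket [1, 1.25]
m = 1.125, p(m) = -0.3301 (−); new bracket [1, 1.125]
m = 1.0625, p(m) = 0.3552 (+); new bracket [1.0625, 1.125]
m = 1.09375, p(m) = 0.0177 (+); new bracket [1.09375, 1.125]
m = 1.109375, p(m) = -0.1549 (−); new bracket [1.09375, 1.109375]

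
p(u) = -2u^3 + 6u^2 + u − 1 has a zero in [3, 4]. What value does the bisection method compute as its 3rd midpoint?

3.125

u = 3.5 gives p = -9.75, negative; keep [3, 3.5]
u = 3.25 gives p = -3.03125, negative; keep [3, 3.25]
u = 3.125 gives p = -0.316406, negative; keep [3, 3.125]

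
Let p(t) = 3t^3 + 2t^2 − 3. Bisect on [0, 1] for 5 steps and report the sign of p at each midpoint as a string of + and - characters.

--+-+

m = 0.5, p(m) = -2.125 (−); new bracket [0.5, 1]
m = 0.75, p(m) = -0.609375 (−); new bracket [0.75, 1]
m = 0.875, p(m) = 0.541016 (+); new bracket [0.75, 0.875]
m = 0.8125, p(m) = -0.0706 (−); new bracket [0.8125, 0.875]
m = 0.84375, p(m) = 0.2259 (+); new bracket [0.8125, 0.84375]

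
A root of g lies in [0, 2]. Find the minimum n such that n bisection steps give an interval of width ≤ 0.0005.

Width after n steps is 2/2^n. Need 2^n ≥ 2/0.0005 = 4000.
2^11 = 2048 < 4000 ≤ 2^12 = 4096, so n = 12.

12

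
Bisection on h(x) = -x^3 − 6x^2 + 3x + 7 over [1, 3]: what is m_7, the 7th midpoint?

1.203125

x = 2 gives h = -19, negative; keep [1, 2]
x = 1.5 gives h = -5.375, negative; keep [1, 1.5]
x = 1.25 gives h = -0.578125, negative; keep [1, 1.25]
x = 1.125 gives h = 1.3574, positive; keep [1.125, 1.25]
x = 1.1875 gives h = 0.427, positive; keep [1.1875, 1.25]
x = 1.21875 gives h = -0.0661, negative; keep [1.1875, 1.21875]
x = 1.203125 gives h = 0.1828, positive; keep [1.203125, 1.21875]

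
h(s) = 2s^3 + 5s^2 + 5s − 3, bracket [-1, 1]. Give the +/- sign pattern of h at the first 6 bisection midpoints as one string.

-+--+-

h(0) = -3 < 0, so the root lies in [0, 1]
h(0.5) = 1 > 0, so the root lies in [0, 0.5]
h(0.25) = -1.40625 < 0, so the root lies in [0.25, 0.5]
h(0.375) = -0.3164 < 0, so the root lies in [0.375, 0.5]
h(0.4375) = 0.312 > 0, so the root lies in [0.375, 0.4375]
h(0.40625) = -0.0095 < 0, so the root lies in [0.40625, 0.4375]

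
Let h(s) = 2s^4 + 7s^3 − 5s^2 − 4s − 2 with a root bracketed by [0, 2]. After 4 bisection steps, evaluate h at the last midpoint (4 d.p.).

m = 1, h(m) = -2 (−); new bracket [1, 2]
m = 1.5, h(m) = 14.5 (+); new bracket [1, 1.5]
m = 1.25, h(m) = 3.742188 (+); new bracket [1, 1.25]
m = 1.125, h(m) = 0.3423 (+); new bracket [1, 1.125]

0.3423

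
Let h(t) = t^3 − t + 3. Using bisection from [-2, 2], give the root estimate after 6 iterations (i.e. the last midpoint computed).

-1.6875

m = 0, h(m) = 3 (+); new bracket [-2, 0]
m = -1, h(m) = 3 (+); new bracket [-2, -1]
m = -1.5, h(m) = 1.125 (+); new bracket [-2, -1.5]
m = -1.75, h(m) = -0.6094 (−); new bracket [-1.75, -1.5]
m = -1.625, h(m) = 0.334 (+); new bracket [-1.75, -1.625]
m = -1.6875, h(m) = -0.1179 (−); new bracket [-1.6875, -1.625]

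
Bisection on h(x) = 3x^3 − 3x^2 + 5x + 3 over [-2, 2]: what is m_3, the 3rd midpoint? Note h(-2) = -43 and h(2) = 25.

midpoint 0: h = 3 > 0 → [-2, 0]
midpoint -1: h = -8 < 0 → [-1, 0]
midpoint -0.5: h = -0.625 < 0 → [-0.5, 0]

-0.5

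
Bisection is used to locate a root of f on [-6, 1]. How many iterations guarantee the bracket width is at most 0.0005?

Width after n steps is 7/2^n. Need 2^n ≥ 7/0.0005 = 14000.
2^13 = 8192 < 14000 ≤ 2^14 = 16384, so n = 14.

14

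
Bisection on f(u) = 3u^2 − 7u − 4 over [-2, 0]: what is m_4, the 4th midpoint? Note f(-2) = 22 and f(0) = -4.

-0.375

midpoint -1: f = 6 > 0 → [-1, 0]
midpoint -0.5: f = 0.25 > 0 → [-0.5, 0]
midpoint -0.25: f = -2.0625 < 0 → [-0.5, -0.25]
midpoint -0.375: f = -0.9531 < 0 → [-0.5, -0.375]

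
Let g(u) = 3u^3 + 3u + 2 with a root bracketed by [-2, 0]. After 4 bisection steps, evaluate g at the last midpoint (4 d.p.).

-0.6074

m = -1, g(m) = -4 (−); new bracket [-1, 0]
m = -0.5, g(m) = 0.125 (+); new bracket [-1, -0.5]
m = -0.75, g(m) = -1.515625 (−); new bracket [-0.75, -0.5]
m = -0.625, g(m) = -0.6074 (−); new bracket [-0.625, -0.5]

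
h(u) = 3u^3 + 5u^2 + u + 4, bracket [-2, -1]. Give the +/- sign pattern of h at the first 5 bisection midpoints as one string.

++-++

m = -1.5, h(m) = 3.625 (+); new bracket [-2, -1.5]
m = -1.75, h(m) = 1.484375 (+); new bracket [-2, -1.75]
m = -1.875, h(m) = -0.072266 (−); new bracket [-1.875, -1.75]
m = -1.8125, h(m) = 0.7502 (+); new bracket [-1.875, -1.8125]
m = -1.84375, h(m) = 0.3503 (+); new bracket [-1.875, -1.84375]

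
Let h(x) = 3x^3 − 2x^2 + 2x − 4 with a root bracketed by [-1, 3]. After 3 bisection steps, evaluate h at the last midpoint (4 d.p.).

x = 1 gives h = -1, negative; keep [1, 3]
x = 2 gives h = 16, positive; keep [1, 2]
x = 1.5 gives h = 4.625, positive; keep [1, 1.5]

4.6250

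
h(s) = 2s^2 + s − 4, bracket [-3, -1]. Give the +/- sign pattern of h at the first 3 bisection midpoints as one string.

+-+

h(-2) = 2 > 0, so the root lies in [-2, -1]
h(-1.5) = -1 < 0, so the root lies in [-2, -1.5]
h(-1.75) = 0.375 > 0, so the root lies in [-1.75, -1.5]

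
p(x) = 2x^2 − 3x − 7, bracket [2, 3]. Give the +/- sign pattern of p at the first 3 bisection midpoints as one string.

m = 2.5, p(m) = -2 (−); new bracket [2.5, 3]
m = 2.75, p(m) = -0.125 (−); new bracket [2.75, 3]
m = 2.875, p(m) = 0.90625 (+); new bracket [2.75, 2.875]

--+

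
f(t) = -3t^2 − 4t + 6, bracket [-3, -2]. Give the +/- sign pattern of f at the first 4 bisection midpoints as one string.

--++

midpoint -2.5: f = -2.75 < 0 → [-2.5, -2]
midpoint -2.25: f = -0.1875 < 0 → [-2.25, -2]
midpoint -2.125: f = 0.953125 > 0 → [-2.25, -2.125]
midpoint -2.1875: f = 0.3945 > 0 → [-2.25, -2.1875]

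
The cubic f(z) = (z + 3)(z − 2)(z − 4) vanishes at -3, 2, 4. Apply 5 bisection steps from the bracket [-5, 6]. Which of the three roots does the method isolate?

z = 0.5 gives f = 18.375, positive; keep [-5, 0.5]
z = -2.25 gives f = 19.921875, positive; keep [-5, -2.25]
z = -3.625 gives f = -26.806641, negative; keep [-3.625, -2.25]
z = -2.9375 gives f = 2.1409, positive; keep [-3.625, -2.9375]
z = -3.28125 gives f = -10.8152, negative; keep [-3.28125, -2.9375]

-3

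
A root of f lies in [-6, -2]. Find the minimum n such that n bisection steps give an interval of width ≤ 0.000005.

Width after n steps is 4/2^n. Need 2^n ≥ 4/0.000005 = 800000.
2^19 = 524288 < 800000 ≤ 2^20 = 1048576, so n = 20.

20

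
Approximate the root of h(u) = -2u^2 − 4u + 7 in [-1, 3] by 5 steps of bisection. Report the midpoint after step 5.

1.125

h(1) = 1 > 0, so the root lies in [1, 3]
h(2) = -9 < 0, so the root lies in [1, 2]
h(1.5) = -3.5 < 0, so the root lies in [1, 1.5]
h(1.25) = -1.125 < 0, so the root lies in [1, 1.25]
h(1.125) = -0.0312 < 0, so the root lies in [1, 1.125]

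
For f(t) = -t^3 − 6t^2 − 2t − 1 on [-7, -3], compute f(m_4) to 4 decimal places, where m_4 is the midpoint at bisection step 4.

midpoint -5: f = -16 < 0 → [-7, -5]
midpoint -6: f = 11 > 0 → [-6, -5]
midpoint -5.5: f = -5.125 < 0 → [-6, -5.5]
midpoint -5.75: f = 2.2344 > 0 → [-5.75, -5.5]

2.2344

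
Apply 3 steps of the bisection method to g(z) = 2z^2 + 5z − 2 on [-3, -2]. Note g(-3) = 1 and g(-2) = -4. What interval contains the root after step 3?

[-2.875, -2.75]

midpoint -2.5: g = -2 < 0 → [-3, -2.5]
midpoint -2.75: g = -0.625 < 0 → [-3, -2.75]
midpoint -2.875: g = 0.15625 > 0 → [-2.875, -2.75]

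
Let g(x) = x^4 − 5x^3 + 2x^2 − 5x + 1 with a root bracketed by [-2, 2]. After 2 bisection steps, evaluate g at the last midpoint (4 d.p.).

x = 0 gives g = 1, positive; keep [0, 2]
x = 1 gives g = -6, negative; keep [0, 1]

-6.0000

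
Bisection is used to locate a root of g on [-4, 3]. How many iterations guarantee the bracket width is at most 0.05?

Width after n steps is 7/2^n. Need 2^n ≥ 7/0.05 = 140.
2^7 = 128 < 140 ≤ 2^8 = 256, so n = 8.

8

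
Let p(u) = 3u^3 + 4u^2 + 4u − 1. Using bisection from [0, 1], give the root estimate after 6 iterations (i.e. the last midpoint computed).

p(0.5) = 2.375 > 0, so the root lies in [0, 0.5]
p(0.25) = 0.296875 > 0, so the root lies in [0, 0.25]
p(0.125) = -0.431641 < 0, so the root lies in [0.125, 0.25]
p(0.1875) = -0.0896 < 0, so the root lies in [0.1875, 0.25]
p(0.21875) = 0.0978 > 0, so the root lies in [0.1875, 0.21875]
p(0.203125) = 0.0027 > 0, so the root lies in [0.1875, 0.203125]

0.203125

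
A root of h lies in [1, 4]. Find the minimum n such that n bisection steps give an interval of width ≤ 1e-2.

9

Width after n steps is 3/2^n. Need 2^n ≥ 3/1e-2 = 300.
2^8 = 256 < 300 ≤ 2^9 = 512, so n = 9.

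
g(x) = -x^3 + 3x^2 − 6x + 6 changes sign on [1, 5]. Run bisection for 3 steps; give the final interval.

x = 3 gives g = -12, negative; keep [1, 3]
x = 2 gives g = -2, negative; keep [1, 2]
x = 1.5 gives g = 0.375, positive; keep [1.5, 2]

[1.5, 2]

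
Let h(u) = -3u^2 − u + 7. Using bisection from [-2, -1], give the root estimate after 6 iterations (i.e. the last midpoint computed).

-1.703125

h(-1.5) = 1.75 > 0, so the root lies in [-2, -1.5]
h(-1.75) = -0.4375 < 0, so the root lies in [-1.75, -1.5]
h(-1.625) = 0.703125 > 0, so the root lies in [-1.75, -1.625]
h(-1.6875) = 0.1445 > 0, so the root lies in [-1.75, -1.6875]
h(-1.71875) = -0.1436 < 0, so the root lies in [-1.71875, -1.6875]
h(-1.703125) = 0.0012 > 0, so the root lies in [-1.71875, -1.703125]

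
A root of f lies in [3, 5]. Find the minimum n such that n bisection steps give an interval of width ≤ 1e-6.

21

Width after n steps is 2/2^n. Need 2^n ≥ 2/1e-6 = 2000000.
2^20 = 1048576 < 2000000 ≤ 2^21 = 2097152, so n = 21.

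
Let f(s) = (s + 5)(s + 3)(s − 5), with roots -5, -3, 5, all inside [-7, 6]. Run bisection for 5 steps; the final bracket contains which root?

midpoint -0.5: f = -61.875 < 0 → [-0.5, 6]
midpoint 2.75: f = -100.265625 < 0 → [2.75, 6]
midpoint 4.375: f = -43.212891 < 0 → [4.375, 6]
midpoint 5.1875: f = 15.6394 > 0 → [4.375, 5.1875]
midpoint 4.78125: f = -16.6491 < 0 → [4.78125, 5.1875]

5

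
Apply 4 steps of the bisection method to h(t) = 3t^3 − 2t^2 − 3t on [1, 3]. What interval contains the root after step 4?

[1.375, 1.5]

m = 2, h(m) = 10 (+); new bracket [1, 2]
m = 1.5, h(m) = 1.125 (+); new bracket [1, 1.5]
m = 1.25, h(m) = -1.015625 (−); new bracket [1.25, 1.5]
m = 1.375, h(m) = -0.1074 (−); new bracket [1.375, 1.5]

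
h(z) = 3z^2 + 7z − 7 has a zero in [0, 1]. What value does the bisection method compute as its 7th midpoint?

m = 0.5, h(m) = -2.75 (−); new bracket [0.5, 1]
m = 0.75, h(m) = -0.0625 (−); new bracket [0.75, 1]
m = 0.875, h(m) = 1.421875 (+); new bracket [0.75, 0.875]
m = 0.8125, h(m) = 0.668 (+); new bracket [0.75, 0.8125]
m = 0.78125, h(m) = 0.2998 (+); new bracket [0.75, 0.78125]
m = 0.765625, h(m) = 0.1179 (+); new bracket [0.75, 0.765625]
m = 0.7578125, h(m) = 0.0275 (+); new bracket [0.75, 0.7578125]

0.7578125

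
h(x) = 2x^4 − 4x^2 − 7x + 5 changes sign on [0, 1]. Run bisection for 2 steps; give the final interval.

[0.5, 0.75]

m = 0.5, h(m) = 0.625 (+); new bracket [0.5, 1]
m = 0.75, h(m) = -1.867188 (−); new bracket [0.5, 0.75]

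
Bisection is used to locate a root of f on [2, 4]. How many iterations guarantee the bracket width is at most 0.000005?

Width after n steps is 2/2^n. Need 2^n ≥ 2/0.000005 = 400000.
2^18 = 262144 < 400000 ≤ 2^19 = 524288, so n = 19.

19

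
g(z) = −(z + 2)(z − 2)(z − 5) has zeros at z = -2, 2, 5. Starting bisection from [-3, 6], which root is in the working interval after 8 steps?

-2

z = 1.5 gives g = -6.125, negative; keep [-3, 1.5]
z = -0.75 gives g = -19.765625, negative; keep [-3, -0.75]
z = -1.875 gives g = -3.330078, negative; keep [-3, -1.875]
z = -2.4375 gives g = 14.4392, positive; keep [-2.4375, -1.875]
z = -2.15625 gives g = 4.6474, positive; keep [-2.15625, -1.875]
z = -2.015625 gives g = 0.4402, positive; keep [-2.015625, -1.875]
z = -1.9453125 gives g = -1.4985, negative; keep [-2.015625, -1.9453125]
z = -1.98046875 gives g = -0.5427, negative; keep [-2.015625, -1.98046875]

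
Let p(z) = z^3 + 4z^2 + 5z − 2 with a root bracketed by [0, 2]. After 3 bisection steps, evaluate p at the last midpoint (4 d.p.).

p(1) = 8 > 0, so the root lies in [0, 1]
p(0.5) = 1.625 > 0, so the root lies in [0, 0.5]
p(0.25) = -0.484375 < 0, so the root lies in [0.25, 0.5]

-0.4844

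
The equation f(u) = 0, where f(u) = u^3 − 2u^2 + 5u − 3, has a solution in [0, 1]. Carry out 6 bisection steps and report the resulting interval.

midpoint 0.5: f = -0.875 < 0 → [0.5, 1]
midpoint 0.75: f = 0.046875 > 0 → [0.5, 0.75]
midpoint 0.625: f = -0.412109 < 0 → [0.625, 0.75]
midpoint 0.6875: f = -0.1829 < 0 → [0.6875, 0.75]
midpoint 0.71875: f = -0.0681 < 0 → [0.71875, 0.75]
midpoint 0.734375: f = -0.0107 < 0 → [0.734375, 0.75]

[0.734375, 0.75]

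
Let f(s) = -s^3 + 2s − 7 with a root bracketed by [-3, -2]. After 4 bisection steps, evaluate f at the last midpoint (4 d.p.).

0.7415

midpoint -2.5: f = 3.625 > 0 → [-2.5, -2]
midpoint -2.25: f = -0.109375 < 0 → [-2.5, -2.25]
midpoint -2.375: f = 1.646484 > 0 → [-2.375, -2.25]
midpoint -2.3125: f = 0.7415 > 0 → [-2.3125, -2.25]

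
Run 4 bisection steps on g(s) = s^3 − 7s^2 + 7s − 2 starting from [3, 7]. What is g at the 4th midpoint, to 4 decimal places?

-3.0781

m = 5, g(m) = -17 (−); new bracket [5, 7]
m = 6, g(m) = 4 (+); new bracket [5, 6]
m = 5.5, g(m) = -8.875 (−); new bracket [5.5, 6]
m = 5.75, g(m) = -3.0781 (−); new bracket [5.75, 6]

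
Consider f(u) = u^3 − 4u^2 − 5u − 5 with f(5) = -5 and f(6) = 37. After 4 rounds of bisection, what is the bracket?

[5.125, 5.1875]

u = 5.5 gives f = 12.875, positive; keep [5, 5.5]
u = 5.25 gives f = 3.203125, positive; keep [5, 5.25]
u = 5.125 gives f = -1.076172, negative; keep [5.125, 5.25]
u = 5.1875 gives f = 1.0183, positive; keep [5.125, 5.1875]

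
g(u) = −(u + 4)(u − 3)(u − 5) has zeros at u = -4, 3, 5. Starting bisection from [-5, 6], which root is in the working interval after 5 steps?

-4

u = 0.5 gives g = -50.625, negative; keep [-5, 0.5]
u = -2.25 gives g = -66.609375, negative; keep [-5, -2.25]
u = -3.625 gives g = -21.427734, negative; keep [-5, -3.625]
u = -4.3125 gives g = 21.2805, positive; keep [-4.3125, -3.625]
u = -3.96875 gives g = -1.9532, negative; keep [-4.3125, -3.96875]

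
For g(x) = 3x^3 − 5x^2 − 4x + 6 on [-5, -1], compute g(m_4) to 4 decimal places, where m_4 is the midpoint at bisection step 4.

-2.6719

x = -3 gives g = -108, negative; keep [-3, -1]
x = -2 gives g = -30, negative; keep [-2, -1]
x = -1.5 gives g = -9.375, negative; keep [-1.5, -1]
x = -1.25 gives g = -2.6719, negative; keep [-1.25, -1]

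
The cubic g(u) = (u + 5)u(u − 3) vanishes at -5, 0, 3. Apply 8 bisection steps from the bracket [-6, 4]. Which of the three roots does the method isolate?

m = -1, g(m) = 16 (+); new bracket [-6, -1]
m = -3.5, g(m) = 34.125 (+); new bracket [-6, -3.5]
m = -4.75, g(m) = 9.203125 (+); new bracket [-6, -4.75]
m = -5.375, g(m) = -16.8809 (−); new bracket [-5.375, -4.75]
m = -5.0625, g(m) = -2.551 (−); new bracket [-5.0625, -4.75]
m = -4.90625, g(m) = 3.6366 (+); new bracket [-5.0625, -4.90625]
m = -4.984375, g(m) = 0.6218 (+); new bracket [-5.0625, -4.984375]
m = -5.0234375, g(m) = -0.9447 (−); new bracket [-5.0234375, -4.984375]

-5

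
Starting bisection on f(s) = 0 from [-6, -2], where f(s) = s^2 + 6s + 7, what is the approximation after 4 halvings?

-4.25

m = -4, f(m) = -1 (−); new bracket [-6, -4]
m = -5, f(m) = 2 (+); new bracket [-5, -4]
m = -4.5, f(m) = 0.25 (+); new bracket [-4.5, -4]
m = -4.25, f(m) = -0.4375 (−); new bracket [-4.5, -4.25]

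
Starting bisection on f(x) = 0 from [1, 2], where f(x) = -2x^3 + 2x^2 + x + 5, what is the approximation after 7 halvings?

1.9296875

m = 1.5, f(m) = 4.25 (+); new bracket [1.5, 2]
m = 1.75, f(m) = 2.15625 (+); new bracket [1.75, 2]
m = 1.875, f(m) = 0.722656 (+); new bracket [1.875, 2]
m = 1.9375, f(m) = -0.1011 (−); new bracket [1.875, 1.9375]
m = 1.90625, f(m) = 0.32 (+); new bracket [1.90625, 1.9375]
m = 1.921875, f(m) = 0.1118 (+); new bracket [1.921875, 1.9375]
m = 1.9296875, f(m) = 0.0059 (+); new bracket [1.9296875, 1.9375]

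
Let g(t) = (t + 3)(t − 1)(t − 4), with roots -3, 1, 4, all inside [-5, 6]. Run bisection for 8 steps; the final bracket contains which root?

m = 0.5, g(m) = 6.125 (+); new bracket [-5, 0.5]
m = -2.25, g(m) = 15.234375 (+); new bracket [-5, -2.25]
m = -3.625, g(m) = -22.041016 (−); new bracket [-3.625, -2.25]
m = -2.9375, g(m) = 1.7073 (+); new bracket [-3.625, -2.9375]
m = -3.28125, g(m) = -8.7674 (−); new bracket [-3.28125, -2.9375]
m = -3.109375, g(m) = -3.1954 (−); new bracket [-3.109375, -2.9375]
m = -3.0234375, g(m) = -0.6623 (−); new bracket [-3.0234375, -2.9375]
m = -2.98046875, g(m) = 0.5427 (+); new bracket [-3.0234375, -2.98046875]

-3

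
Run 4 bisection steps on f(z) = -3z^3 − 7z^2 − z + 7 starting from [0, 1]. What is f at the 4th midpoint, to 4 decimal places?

-0.0427

f(0.5) = 4.375 > 0, so the root lies in [0.5, 1]
f(0.75) = 1.046875 > 0, so the root lies in [0.75, 1]
f(0.875) = -1.244141 < 0, so the root lies in [0.75, 0.875]
f(0.8125) = -0.0427 < 0, so the root lies in [0.75, 0.8125]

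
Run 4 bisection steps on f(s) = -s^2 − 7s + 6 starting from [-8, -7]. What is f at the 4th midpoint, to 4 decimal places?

-0.3477

m = -7.5, f(m) = 2.25 (+); new bracket [-8, -7.5]
m = -7.75, f(m) = 0.1875 (+); new bracket [-8, -7.75]
m = -7.875, f(m) = -0.890625 (−); new bracket [-7.875, -7.75]
m = -7.8125, f(m) = -0.3477 (−); new bracket [-7.8125, -7.75]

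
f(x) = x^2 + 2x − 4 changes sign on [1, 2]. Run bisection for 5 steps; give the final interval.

[1.21875, 1.25]

f(1.5) = 1.25 > 0, so the root lies in [1, 1.5]
f(1.25) = 0.0625 > 0, so the root lies in [1, 1.25]
f(1.125) = -0.484375 < 0, so the root lies in [1.125, 1.25]
f(1.1875) = -0.2148 < 0, so the root lies in [1.1875, 1.25]
f(1.21875) = -0.0771 < 0, so the root lies in [1.21875, 1.25]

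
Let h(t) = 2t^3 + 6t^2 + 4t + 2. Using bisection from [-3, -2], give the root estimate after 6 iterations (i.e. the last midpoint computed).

midpoint -2.5: h = -1.75 < 0 → [-2.5, -2]
midpoint -2.25: h = 0.59375 > 0 → [-2.5, -2.25]
midpoint -2.375: h = -0.449219 < 0 → [-2.375, -2.25]
midpoint -2.3125: h = 0.103 > 0 → [-2.375, -2.3125]
midpoint -2.34375: h = -0.1652 < 0 → [-2.34375, -2.3125]
midpoint -2.328125: h = -0.0292 < 0 → [-2.328125, -2.3125]

-2.328125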